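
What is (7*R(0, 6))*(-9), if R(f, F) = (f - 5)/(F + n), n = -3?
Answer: 105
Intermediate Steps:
R(f, F) = (-5 + f)/(-3 + F) (R(f, F) = (f - 5)/(F - 3) = (-5 + f)/(-3 + F))
(7*R(0, 6))*(-9) = (7*((-5 + 0)/(-3 + 6)))*(-9) = (7*(-5/3))*(-9) = -35/3*(-9) = 105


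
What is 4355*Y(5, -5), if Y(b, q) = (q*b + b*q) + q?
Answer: -239525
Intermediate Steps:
Y(b, q) = q + 2*b*q (Y(b, q) = (b*q + b*q) + q = 2*b*q + q = q + 2*b*q)
4355*Y(5, -5) = 4355*(-5*(1 + 2*5)) = 4355*(-5*(1 + 10)) = 4355*(-5*11) = 4355*(-55) = -239525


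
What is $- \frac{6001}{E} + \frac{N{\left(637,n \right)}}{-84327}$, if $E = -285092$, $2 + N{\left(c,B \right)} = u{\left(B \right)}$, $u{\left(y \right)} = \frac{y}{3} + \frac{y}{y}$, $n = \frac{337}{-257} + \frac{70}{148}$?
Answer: $\frac{14446389000691}{685816268627268} \approx 0.021065$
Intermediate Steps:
$n = - \frac{15943}{19018}$ ($n = 337 \left(- \frac{1}{257}\right) + 70 \cdot \frac{1}{148} = - \frac{337}{257} + \frac{35}{74} = - \frac{15943}{19018} \approx -0.83831$)
$u{\left(y \right)} = 1 + \frac{y}{3}$ ($u{\left(y \right)} = y \frac{1}{3} + 1 = \frac{y}{3} + 1 = 1 + \frac{y}{3}$)
$N{\left(c,B \right)} = -1 + \frac{B}{3}$ ($N{\left(c,B \right)} = -2 + \left(1 + \frac{B}{3}\right) = -1 + \frac{B}{3}$)
$- \frac{6001}{E} + \frac{N{\left(637,n \right)}}{-84327} = - \frac{6001}{-285092} + \frac{-1 + \frac{1}{3} \left(- \frac{15943}{19018}\right)}{-84327} = \left(-6001\right) \left(- \frac{1}{285092}\right) + \left(-1 - \frac{15943}{57054}\right) \left(- \frac{1}{84327}\right) = \frac{6001}{285092} - - \frac{72997}{4811192658} = \frac{6001}{285092} + \frac{72997}{4811192658} = \frac{14446389000691}{685816268627268}$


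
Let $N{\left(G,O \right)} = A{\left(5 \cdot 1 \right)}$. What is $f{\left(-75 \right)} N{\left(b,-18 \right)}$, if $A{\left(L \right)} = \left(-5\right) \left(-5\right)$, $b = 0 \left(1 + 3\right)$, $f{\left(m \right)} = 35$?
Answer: $875$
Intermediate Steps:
$b = 0$ ($b = 0 \cdot 4 = 0$)
$A{\left(L \right)} = 25$
$N{\left(G,O \right)} = 25$
$f{\left(-75 \right)} N{\left(b,-18 \right)} = 35 \cdot 25 = 875$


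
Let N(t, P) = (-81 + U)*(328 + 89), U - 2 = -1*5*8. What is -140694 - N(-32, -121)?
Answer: -91071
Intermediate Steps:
U = -38 (U = 2 - 1*5*8 = 2 - 5*8 = 2 - 40 = -38)
N(t, P) = -49623 (N(t, P) = (-81 - 38)*(328 + 89) = -119*417 = -49623)
-140694 - N(-32, -121) = -140694 - 1*(-49623) = -140694 + 49623 = -91071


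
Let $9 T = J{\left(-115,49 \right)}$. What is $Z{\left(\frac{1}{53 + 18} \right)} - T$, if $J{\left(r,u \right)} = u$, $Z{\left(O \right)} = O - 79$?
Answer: $- \frac{53951}{639} \approx -84.43$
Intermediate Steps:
$Z{\left(O \right)} = -79 + O$
$T = \frac{49}{9}$ ($T = \frac{1}{9} \cdot 49 = \frac{49}{9} \approx 5.4444$)
$Z{\left(\frac{1}{53 + 18} \right)} - T = \left(-79 + \frac{1}{53 + 18}\right) - \frac{49}{9} = \left(-79 + \frac{1}{71}\right) - \frac{49}{9} = - \frac{5608}{71} - \frac{49}{9} = - \frac{53951}{639}$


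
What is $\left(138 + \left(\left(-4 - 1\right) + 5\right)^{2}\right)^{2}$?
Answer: $19044$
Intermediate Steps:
$\left(138 + \left(\left(-4 - 1\right) + 5\right)^{2}\right)^{2} = \left(138 + \left(-5 + 5\right)^{2}\right)^{2} = \left(138 + 0^{2}\right)^{2} = \left(138 + 0\right)^{2} = 138^{2} = 19044$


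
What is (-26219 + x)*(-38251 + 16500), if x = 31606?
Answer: -117172637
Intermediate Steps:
(-26219 + x)*(-38251 + 16500) = (-26219 + 31606)*(-38251 + 16500) = 5387*(-21751) = -117172637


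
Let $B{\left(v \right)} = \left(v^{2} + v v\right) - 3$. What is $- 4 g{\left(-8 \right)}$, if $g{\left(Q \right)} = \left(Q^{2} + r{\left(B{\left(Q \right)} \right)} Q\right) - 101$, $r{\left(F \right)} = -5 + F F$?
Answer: $499988$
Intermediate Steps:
$B{\left(v \right)} = -3 + 2 v^{2}$ ($B{\left(v \right)} = \left(v^{2} + v^{2}\right) - 3 = 2 v^{2} - 3 = -3 + 2 v^{2}$)
$r{\left(F \right)} = -5 + F^{2}$
$g{\left(Q \right)} = -101 + Q^{2} + Q \left(-5 + \left(-3 + 2 Q^{2}\right)^{2}\right)$ ($g{\left(Q \right)} = \left(Q^{2} + \left(-5 + \left(-3 + 2 Q^{2}\right)^{2}\right) Q\right) - 101 = \left(Q^{2} + Q \left(-5 + \left(-3 + 2 Q^{2}\right)^{2}\right)\right) - 101 = -101 + Q^{2} + Q \left(-5 + \left(-3 + 2 Q^{2}\right)^{2}\right)$)
$- 4 g{\left(-8 \right)} = - 4 \left(-101 + \left(-8\right)^{2} - 8 \left(-5 + \left(-3 + 2 \left(-8\right)^{2}\right)^{2}\right)\right) = - 4 \left(-101 + 64 - 8 \left(-5 + \left(-3 + 2 \cdot 64\right)^{2}\right)\right) = - 4 \left(-101 + 64 - 8 \left(-5 + \left(-3 + 128\right)^{2}\right)\right) = - 4 \left(-101 + 64 - 8 \left(-5 + 125^{2}\right)\right) = - 4 \left(-101 + 64 - 8 \left(-5 + 15625\right)\right) = - 4 \left(-101 + 64 - 124960\right) = \left(-4\right) \left(-124997\right) = 499988$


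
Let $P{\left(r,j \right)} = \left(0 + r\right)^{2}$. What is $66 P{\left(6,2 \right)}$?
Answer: $2376$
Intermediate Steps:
$P{\left(r,j \right)} = r^{2}$
$66 P{\left(6,2 \right)} = 66 \cdot 6^{2} = 66 \cdot 36 = 2376$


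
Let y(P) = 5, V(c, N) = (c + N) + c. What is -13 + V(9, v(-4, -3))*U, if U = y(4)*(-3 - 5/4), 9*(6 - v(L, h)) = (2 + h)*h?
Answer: -6191/12 ≈ -515.92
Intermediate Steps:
v(L, h) = 6 - h*(2 + h)/9 (v(L, h) = 6 - (2 + h)*h/9 = 6 - h*(2 + h)/9)
V(c, N) = N + 2*c (V(c, N) = (N + c) + c = N + 2*c)
U = -85/4 (U = 5*(-3 - 5/4) = 5*(-17/4) = -85/4 ≈ -21.250)
-13 + V(9, v(-4, -3))*U = -13 + ((6 - 2/9*(-3) - 1/9*(-3)**2) + 2*9)*(-85/4) = -13 + ((6 + 2/3 - 1/9*9) + 18)*(-85/4) = -13 + ((6 + 2/3 - 1) + 18)*(-85/4) = -13 + (17/3 + 18)*(-85/4) = -13 + (71/3)*(-85/4) = -13 - 6035/12 = -6191/12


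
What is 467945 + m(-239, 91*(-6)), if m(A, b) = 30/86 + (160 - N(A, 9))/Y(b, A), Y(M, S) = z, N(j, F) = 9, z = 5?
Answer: 100614743/215 ≈ 4.6798e+5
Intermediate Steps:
Y(M, S) = 5
m(A, b) = 6568/215 (m(A, b) = 30/86 + (160 - 1*9)/5 = 30*(1/86) + (160 - 9)*(⅕) = 15/43 + 151*(⅕) = 15/43 + 151/5 = 6568/215)
467945 + m(-239, 91*(-6)) = 467945 + 6568/215 = 100614743/215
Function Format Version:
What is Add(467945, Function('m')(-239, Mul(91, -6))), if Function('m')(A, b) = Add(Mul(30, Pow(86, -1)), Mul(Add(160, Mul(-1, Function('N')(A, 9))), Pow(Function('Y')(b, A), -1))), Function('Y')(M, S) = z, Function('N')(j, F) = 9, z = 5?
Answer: Rational(100614743, 215) ≈ 4.6798e+5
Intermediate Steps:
Function('Y')(M, S) = 5
Function('m')(A, b) = Rational(6568, 215) (Function('m')(A, b) = Add(Mul(30, Pow(86, -1)), Mul(Add(160, Mul(-1, 9)), Pow(5, -1))) = Add(Mul(30, Rational(1, 86)), Mul(Add(160, -9), Rational(1, 5))) = Add(Rational(15, 43), Mul(151, Rational(1, 5))) = Add(Rational(15, 43), Rational(151, 5)) = Rational(6568, 215))
Add(467945, Function('m')(-239, Mul(91, -6))) = Add(467945, Rational(6568, 215)) = Rational(100614743, 215)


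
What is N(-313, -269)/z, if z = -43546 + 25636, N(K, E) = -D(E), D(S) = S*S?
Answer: 72361/17910 ≈ 4.0403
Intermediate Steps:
D(S) = S**2
N(K, E) = -E**2
z = -17910
N(-313, -269)/z = -1*(-269)**2/(-17910) = -1*72361*(-1/17910) = -72361*(-1/17910) = 72361/17910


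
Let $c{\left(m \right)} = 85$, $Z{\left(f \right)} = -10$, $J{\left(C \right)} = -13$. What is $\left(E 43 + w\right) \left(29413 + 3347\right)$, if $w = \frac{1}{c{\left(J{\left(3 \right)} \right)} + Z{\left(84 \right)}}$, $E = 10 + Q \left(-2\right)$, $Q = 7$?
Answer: $- \frac{28171416}{5} \approx -5.6343 \cdot 10^{6}$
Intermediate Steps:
$E = -4$ ($E = 10 + 7 \left(-2\right) = 10 - 14 = -4$)
$w = \frac{1}{75}$ ($w = \frac{1}{85 - 10} = \frac{1}{75} \approx 0.013333$)
$\left(E 43 + w\right) \left(29413 + 3347\right) = \left(\left(-4\right) 43 + \frac{1}{75}\right) \left(29413 + 3347\right) = \left(-172 + \frac{1}{75}\right) 32760 = \left(- \frac{12899}{75}\right) 32760 = - \frac{28171416}{5}$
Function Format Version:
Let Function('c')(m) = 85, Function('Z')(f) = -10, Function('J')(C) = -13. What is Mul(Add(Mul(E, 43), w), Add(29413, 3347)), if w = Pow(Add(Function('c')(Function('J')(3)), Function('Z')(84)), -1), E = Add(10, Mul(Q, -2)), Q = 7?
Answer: Rational(-28171416, 5) ≈ -5.6343e+6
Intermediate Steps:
E = -4 (E = Add(10, Mul(7, -2)) = Add(10, -14) = -4)
w = Rational(1, 75) (w = Pow(Add(85, -10), -1) = Pow(75, -1) = Rational(1, 75) ≈ 0.013333)
Mul(Add(Mul(E, 43), w), Add(29413, 3347)) = Mul(Add(Mul(-4, 43), Rational(1, 75)), Add(29413, 3347)) = Mul(Add(-172, Rational(1, 75)), 32760) = Mul(Rational(-12899, 75), 32760) = Rational(-28171416, 5)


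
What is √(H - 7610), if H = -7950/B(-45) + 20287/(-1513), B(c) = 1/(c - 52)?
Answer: √1747841404029/1513 ≈ 873.80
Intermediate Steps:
B(c) = 1/(-52 + c)
H = 1166729663/1513 (H = -7950/(1/(-52 - 45)) + 20287/(-1513) = -7950/(1/(-97)) + 20287*(-1/1513) = -7950/(-1/97) - 20287/1513 = -7950*(-97) - 20287/1513 = 771150 - 20287/1513 = 1166729663/1513 ≈ 7.7114e+5)
√(H - 7610) = √(1166729663/1513 - 7610) = √(1155215733/1513) = √1747841404029/1513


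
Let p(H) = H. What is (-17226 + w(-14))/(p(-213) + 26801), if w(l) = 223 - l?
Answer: -16989/26588 ≈ -0.63897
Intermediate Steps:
(-17226 + w(-14))/(p(-213) + 26801) = (-17226 + (223 - 1*(-14)))/(-213 + 26801) = (-17226 + (223 + 14))/26588 = (-17226 + 237)*(1/26588) = -16989*1/26588 = -16989/26588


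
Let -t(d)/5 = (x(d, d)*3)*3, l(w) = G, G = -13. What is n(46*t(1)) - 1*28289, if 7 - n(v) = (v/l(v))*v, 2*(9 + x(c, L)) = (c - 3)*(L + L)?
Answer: 518105234/13 ≈ 3.9854e+7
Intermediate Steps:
l(w) = -13
x(c, L) = -9 + L*(-3 + c) (x(c, L) = -9 + ((c - 3)*(L + L))/2 = -9 + ((-3 + c)*(2*L))/2 = -9 + (2*L*(-3 + c))/2 = -9 + L*(-3 + c))
t(d) = 405 - 45*d**2 + 135*d (t(d) = -5*(-9 - 3*d + d*d)*3*3 = -5*(-9 - 3*d + d**2)*3*3 = -5*(-9 + d**2 - 3*d)*3*3 = -5*(-27 - 9*d + 3*d**2)*3 = -5*(-81 - 27*d + 9*d**2) = 405 - 45*d**2 + 135*d)
n(v) = 7 + v**2/13 (n(v) = 7 - v/(-13)*v = 7 - v*(-1/13)*v = 7 - (-v/13)*v = 7 - (-1)*v**2/13 = 7 + v**2/13)
n(46*t(1)) - 1*28289 = (7 + (46*(405 - 45*1**2 + 135*1))**2/13) - 1*28289 = (7 + (46*(405 - 45*1 + 135))**2/13) - 28289 = (7 + (46*(405 - 45 + 135))**2/13) - 28289 = (7 + (46*495)**2/13) - 28289 = (7 + (1/13)*22770**2) - 28289 = (7 + (1/13)*518472900) - 28289 = (7 + 518472900/13) - 28289 = 518472991/13 - 28289 = 518105234/13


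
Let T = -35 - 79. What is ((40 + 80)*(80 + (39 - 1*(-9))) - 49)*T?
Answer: -1745454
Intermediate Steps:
T = -114
((40 + 80)*(80 + (39 - 1*(-9))) - 49)*T = ((40 + 80)*(80 + (39 - 1*(-9))) - 49)*(-114) = (120*(80 + (39 + 9)) - 49)*(-114) = (120*(80 + 48) - 49)*(-114) = (120*128 - 49)*(-114) = (15360 - 49)*(-114) = 15311*(-114) = -1745454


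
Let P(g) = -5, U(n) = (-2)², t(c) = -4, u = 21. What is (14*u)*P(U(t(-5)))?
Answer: -1470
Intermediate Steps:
U(n) = 4
(14*u)*P(U(t(-5))) = (14*21)*(-5) = 294*(-5) = -1470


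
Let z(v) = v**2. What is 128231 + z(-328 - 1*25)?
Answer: 252840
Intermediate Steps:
128231 + z(-328 - 1*25) = 128231 + (-328 - 1*25)**2 = 128231 + (-328 - 25)**2 = 128231 + (-353)**2 = 128231 + 124609 = 252840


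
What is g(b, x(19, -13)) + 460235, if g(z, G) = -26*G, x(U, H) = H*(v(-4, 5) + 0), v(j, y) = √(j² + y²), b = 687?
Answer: 460235 + 338*√41 ≈ 4.6240e+5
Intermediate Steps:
x(U, H) = H*√41 (x(U, H) = H*(√((-4)² + 5²) + 0) = H*(√(16 + 25) + 0) = H*(√41 + 0) = H*√41)
g(b, x(19, -13)) + 460235 = -(-338)*√41 + 460235 = 338*√41 + 460235 = 460235 + 338*√41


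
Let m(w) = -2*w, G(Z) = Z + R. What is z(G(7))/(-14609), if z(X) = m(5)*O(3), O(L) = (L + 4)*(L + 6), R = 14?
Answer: 90/2087 ≈ 0.043124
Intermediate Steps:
G(Z) = 14 + Z (G(Z) = Z + 14 = 14 + Z)
O(L) = (4 + L)*(6 + L)
z(X) = -630 (z(X) = (-2*5)*(24 + 3**2 + 10*3) = -10*(24 + 9 + 30) = -10*63 = -630)
z(G(7))/(-14609) = -630/(-14609) = -630*(-1/14609) = 90/2087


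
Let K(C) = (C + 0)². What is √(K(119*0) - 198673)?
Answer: I*√198673 ≈ 445.73*I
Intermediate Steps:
K(C) = C²
√(K(119*0) - 198673) = √((119*0)² - 198673) = √(0² - 198673) = √(0 - 198673) = √(-198673) = I*√198673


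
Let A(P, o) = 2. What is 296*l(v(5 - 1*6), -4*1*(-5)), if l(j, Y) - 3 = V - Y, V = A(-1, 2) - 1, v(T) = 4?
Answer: -4736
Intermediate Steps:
V = 1 (V = 2 - 1 = 1)
l(j, Y) = 4 - Y (l(j, Y) = 3 + (1 - Y) = 4 - Y)
296*l(v(5 - 1*6), -4*1*(-5)) = 296*(4 - (-4*1)*(-5)) = 296*(4 - (-4)*(-5)) = 296*(4 - 1*20) = 296*(4 - 20) = 296*(-16) = -4736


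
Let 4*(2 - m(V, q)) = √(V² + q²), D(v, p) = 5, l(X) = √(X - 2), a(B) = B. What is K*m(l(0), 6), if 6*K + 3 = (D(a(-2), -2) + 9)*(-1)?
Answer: -17/3 + 17*√34/24 ≈ -1.5364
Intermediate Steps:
l(X) = √(-2 + X)
m(V, q) = 2 - √(V² + q²)/4
K = -17/6 (K = -½ + ((5 + 9)*(-1))/6 = -½ + (14*(-1))/6 = -½ + (⅙)*(-14) = -½ - 7/3 = -17/6 ≈ -2.8333)
K*m(l(0), 6) = -17*(2 - √((√(-2 + 0))² + 6²)/4)/6 = -17*(2 - √((√(-2))² + 36)/4)/6 = -17*(2 - √((I*√2)² + 36)/4)/6 = -17*(2 - √(-2 + 36)/4)/6 = -17*(2 - √34/4)/6 = -17/3 + 17*√34/24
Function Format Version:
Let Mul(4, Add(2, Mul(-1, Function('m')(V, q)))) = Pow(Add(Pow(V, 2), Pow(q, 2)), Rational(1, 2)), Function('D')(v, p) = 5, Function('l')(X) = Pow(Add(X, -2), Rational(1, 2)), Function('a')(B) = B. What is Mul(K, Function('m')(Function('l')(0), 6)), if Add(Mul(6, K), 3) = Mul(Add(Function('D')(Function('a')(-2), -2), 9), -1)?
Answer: Add(Rational(-17, 3), Mul(Rational(17, 24), Pow(34, Rational(1, 2)))) ≈ -1.5364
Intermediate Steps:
Function('l')(X) = Pow(Add(-2, X), Rational(1, 2))
Function('m')(V, q) = Add(2, Mul(Rational(-1, 4), Pow(Add(Pow(V, 2), Pow(q, 2)), Rational(1, 2))))
K = Rational(-17, 6) (K = Add(Rational(-1, 2), Mul(Rational(1, 6), Mul(Add(5, 9), -1))) = Add(Rational(-1, 2), Mul(Rational(1, 6), Mul(14, -1))) = Add(Rational(-1, 2), Mul(Rational(1, 6), -14)) = Add(Rational(-1, 2), Rational(-7, 3)) = Rational(-17, 6) ≈ -2.8333)
Mul(K, Function('m')(Function('l')(0), 6)) = Mul(Rational(-17, 6), Add(2, Mul(Rational(-1, 4), Pow(Add(Pow(Pow(Add(-2, 0), Rational(1, 2)), 2), Pow(6, 2)), Rational(1, 2))))) = Mul(Rational(-17, 6), Add(2, Mul(Rational(-1, 4), Pow(Add(Pow(Pow(-2, Rational(1, 2)), 2), 36), Rational(1, 2))))) = Mul(Rational(-17, 6), Add(2, Mul(Rational(-1, 4), Pow(Add(Pow(Mul(I, Pow(2, Rational(1, 2))), 2), 36), Rational(1, 2))))) = Mul(Rational(-17, 6), Add(2, Mul(Rational(-1, 4), Pow(Add(-2, 36), Rational(1, 2))))) = Mul(Rational(-17, 6), Add(2, Mul(Rational(-1, 4), Pow(34, Rational(1, 2))))) = Add(Rational(-17, 3), Mul(Rational(17, 24), Pow(34, Rational(1, 2))))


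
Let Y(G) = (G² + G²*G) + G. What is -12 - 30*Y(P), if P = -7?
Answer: 9018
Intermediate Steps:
Y(G) = G + G² + G³ (Y(G) = (G² + G³) + G = G + G² + G³)
-12 - 30*Y(P) = -12 - (-210)*(1 - 7 + (-7)²) = -12 - (-210)*(1 - 7 + 49) = -12 - (-210)*43 = -12 - 30*(-301) = -12 + 9030 = 9018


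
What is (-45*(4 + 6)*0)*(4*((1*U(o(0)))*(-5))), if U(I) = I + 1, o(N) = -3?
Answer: 0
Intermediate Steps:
U(I) = 1 + I
(-45*(4 + 6)*0)*(4*((1*U(o(0)))*(-5))) = (-45*(4 + 6)*0)*(4*((1*(1 - 3))*(-5))) = (-450*0)*(4*((1*(-2))*(-5))) = (-45*0)*(4*(-2*(-5))) = 0*(4*10) = 0*40 = 0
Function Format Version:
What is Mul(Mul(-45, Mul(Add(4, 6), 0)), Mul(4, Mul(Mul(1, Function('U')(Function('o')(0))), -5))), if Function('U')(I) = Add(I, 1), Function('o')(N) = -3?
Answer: 0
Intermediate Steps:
Function('U')(I) = Add(1, I)
Mul(Mul(-45, Mul(Add(4, 6), 0)), Mul(4, Mul(Mul(1, Function('U')(Function('o')(0))), -5))) = Mul(Mul(-45, Mul(Add(4, 6), 0)), Mul(4, Mul(Mul(1, Add(1, -3)), -5))) = Mul(Mul(-45, Mul(10, 0)), Mul(4, Mul(Mul(1, -2), -5))) = Mul(Mul(-45, 0), Mul(4, Mul(-2, -5))) = Mul(0, Mul(4, 10)) = Mul(0, 40) = 0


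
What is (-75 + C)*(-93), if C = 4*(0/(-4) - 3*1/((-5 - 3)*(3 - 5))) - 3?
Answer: 29295/4 ≈ 7323.8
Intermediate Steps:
C = -15/4 (C = 4*(0*(-¼) - 3/((-2*(-8)))) - 3 = 4*(0 - 3/16) - 3 = 4*(-3/16) - 3 = -¾ - 3 = -15/4 ≈ -3.7500)
(-75 + C)*(-93) = (-75 - 15/4)*(-93) = -315/4*(-93) = 29295/4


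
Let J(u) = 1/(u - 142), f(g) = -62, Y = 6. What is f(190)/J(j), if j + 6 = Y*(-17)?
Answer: 15500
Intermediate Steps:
j = -108 (j = -6 + 6*(-17) = -6 - 102 = -108)
J(u) = 1/(-142 + u)
f(190)/J(j) = -62/(1/(-142 - 108)) = -62/(1/(-250)) = -62/(-1/250) = -62*(-250) = 15500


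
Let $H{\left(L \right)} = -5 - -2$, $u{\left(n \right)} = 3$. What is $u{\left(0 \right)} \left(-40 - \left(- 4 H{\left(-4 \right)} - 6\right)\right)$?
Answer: $-138$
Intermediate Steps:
$H{\left(L \right)} = -3$ ($H{\left(L \right)} = -5 + 2 = -3$)
$u{\left(0 \right)} \left(-40 - \left(- 4 H{\left(-4 \right)} - 6\right)\right) = 3 \left(-40 - \left(\left(-4\right) \left(-3\right) - 6\right)\right) = 3 \left(-40 - \left(12 - 6\right)\right) = 3 \left(-40 - 6\right) = 3 \left(-46\right) = -138$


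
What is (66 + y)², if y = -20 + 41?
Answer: 7569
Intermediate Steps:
y = 21
(66 + y)² = (66 + 21)² = 87² = 7569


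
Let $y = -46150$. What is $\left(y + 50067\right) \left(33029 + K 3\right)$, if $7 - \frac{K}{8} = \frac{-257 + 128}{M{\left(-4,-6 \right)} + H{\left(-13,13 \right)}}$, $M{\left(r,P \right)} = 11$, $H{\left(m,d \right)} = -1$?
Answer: $\frac{656226761}{5} \approx 1.3125 \cdot 10^{8}$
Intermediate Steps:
$K = \frac{796}{5}$ ($K = 56 - 8 \frac{-257 + 128}{11 - 1} = 56 - 8 \left(- \frac{129}{10}\right) = 56 - 8 \left(\left(-129\right) \frac{1}{10}\right) = 56 - - \frac{516}{5} = 56 + \frac{516}{5} = \frac{796}{5} \approx 159.2$)
$\left(y + 50067\right) \left(33029 + K 3\right) = \left(-46150 + 50067\right) \left(33029 + \frac{796}{5} \cdot 3\right) = 3917 \left(33029 + \frac{2388}{5}\right) = 3917 \cdot \frac{167533}{5} = \frac{656226761}{5}$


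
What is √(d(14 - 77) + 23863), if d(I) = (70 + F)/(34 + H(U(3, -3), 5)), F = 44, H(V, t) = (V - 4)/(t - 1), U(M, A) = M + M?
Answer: 5*√505011/23 ≈ 154.49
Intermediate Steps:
U(M, A) = 2*M
H(V, t) = (-4 + V)/(-1 + t)
d(I) = 76/23 (d(I) = (70 + 44)/(34 + (-4 + 2*3)/(-1 + 5)) = 114/(34 + (-4 + 6)/4) = 114/(34 + (¼)*2) = 114/(34 + ½) = 114/(69/2) = 114*(2/69) = 76/23)
√(d(14 - 77) + 23863) = √(76/23 + 23863) = √(548925/23) = 5*√505011/23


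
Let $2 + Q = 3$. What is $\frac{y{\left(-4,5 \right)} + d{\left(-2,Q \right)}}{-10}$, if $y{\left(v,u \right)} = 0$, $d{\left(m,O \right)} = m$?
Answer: $\frac{1}{5} \approx 0.2$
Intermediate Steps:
$Q = 1$ ($Q = -2 + 3 = 1$)
$\frac{y{\left(-4,5 \right)} + d{\left(-2,Q \right)}}{-10} = \frac{0 - 2}{-10} = \left(-2\right) \left(- \frac{1}{10}\right) = \frac{1}{5}$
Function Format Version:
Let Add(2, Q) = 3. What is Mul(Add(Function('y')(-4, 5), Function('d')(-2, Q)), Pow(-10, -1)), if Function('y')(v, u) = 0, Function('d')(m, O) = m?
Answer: Rational(1, 5) ≈ 0.20000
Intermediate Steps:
Q = 1 (Q = Add(-2, 3) = 1)
Mul(Add(Function('y')(-4, 5), Function('d')(-2, Q)), Pow(-10, -1)) = Mul(Add(0, -2), Pow(-10, -1)) = Mul(-2, Rational(-1, 10)) = Rational(1, 5)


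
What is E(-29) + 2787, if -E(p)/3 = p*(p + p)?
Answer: -2259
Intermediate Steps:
E(p) = -6*p² (E(p) = -3*p*(p + p) = -3*p*2*p = -6*p²)
E(-29) + 2787 = -6*(-29)² + 2787 = -6*841 + 2787 = -5046 + 2787 = -2259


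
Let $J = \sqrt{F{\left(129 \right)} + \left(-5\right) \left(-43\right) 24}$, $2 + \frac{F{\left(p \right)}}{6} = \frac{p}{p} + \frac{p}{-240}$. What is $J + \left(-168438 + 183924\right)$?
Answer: $15486 + \frac{\sqrt{2060310}}{20} \approx 15558.0$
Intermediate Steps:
$F{\left(p \right)} = -6 - \frac{p}{40}$ ($F{\left(p \right)} = -12 + 6 \left(\frac{p}{p} + \frac{p}{-240}\right) = -12 + 6 \left(1 + p \left(- \frac{1}{240}\right)\right) = -12 + 6 \left(1 - \frac{p}{240}\right) = -12 - \left(-6 + \frac{p}{40}\right) = -6 - \frac{p}{40}$)
$J = \frac{\sqrt{2060310}}{20}$ ($J = \sqrt{\left(-6 - \frac{129}{40}\right) + \left(-5\right) \left(-43\right) 24} = \sqrt{\left(-6 - \frac{129}{40}\right) + 215 \cdot 24} = \sqrt{- \frac{369}{40} + 5160} = \sqrt{\frac{206031}{40}} = \frac{\sqrt{2060310}}{20} \approx 71.769$)
$J + \left(-168438 + 183924\right) = \frac{\sqrt{2060310}}{20} + \left(-168438 + 183924\right) = \frac{\sqrt{2060310}}{20} + 15486 = 15486 + \frac{\sqrt{2060310}}{20}$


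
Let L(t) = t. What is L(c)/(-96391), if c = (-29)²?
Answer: -841/96391 ≈ -0.0087249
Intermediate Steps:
c = 841
L(c)/(-96391) = 841/(-96391) = 841*(-1/96391) = -841/96391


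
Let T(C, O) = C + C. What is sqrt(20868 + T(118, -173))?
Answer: 4*sqrt(1319) ≈ 145.27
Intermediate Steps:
T(C, O) = 2*C
sqrt(20868 + T(118, -173)) = sqrt(20868 + 2*118) = sqrt(20868 + 236) = sqrt(21104) = 4*sqrt(1319)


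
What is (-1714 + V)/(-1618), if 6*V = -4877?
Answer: 15161/9708 ≈ 1.5617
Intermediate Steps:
V = -4877/6 (V = (1/6)*(-4877) = -4877/6 ≈ -812.83)
(-1714 + V)/(-1618) = (-1714 - 4877/6)/(-1618) = -15161/6*(-1/1618) = 15161/9708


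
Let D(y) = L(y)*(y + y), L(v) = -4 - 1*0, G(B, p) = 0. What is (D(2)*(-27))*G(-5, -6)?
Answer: 0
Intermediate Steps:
L(v) = -4 (L(v) = -4 + 0 = -4)
D(y) = -8*y (D(y) = -4*(y + y) = -8*y)
(D(2)*(-27))*G(-5, -6) = (-8*2*(-27))*0 = -16*(-27)*0 = 432*0 = 0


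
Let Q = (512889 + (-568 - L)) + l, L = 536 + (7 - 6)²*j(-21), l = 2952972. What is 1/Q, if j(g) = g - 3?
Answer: 1/3464781 ≈ 2.8862e-7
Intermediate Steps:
j(g) = -3 + g
L = 512 (L = 536 + (7 - 6)²*(-3 - 21) = 536 + 1²*(-24) = 536 + 1*(-24) = 536 - 24 = 512)
Q = 3464781 (Q = (512889 + (-568 - 1*512)) + 2952972 = (512889 + (-568 - 512)) + 2952972 = (512889 - 1080) + 2952972 = 511809 + 2952972 = 3464781)
1/Q = 1/3464781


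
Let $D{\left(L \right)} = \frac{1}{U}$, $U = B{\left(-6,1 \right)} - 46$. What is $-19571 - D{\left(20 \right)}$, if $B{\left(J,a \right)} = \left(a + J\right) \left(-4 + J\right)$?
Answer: $- \frac{78285}{4} \approx -19571.0$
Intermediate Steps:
$B{\left(J,a \right)} = \left(-4 + J\right) \left(J + a\right)$ ($B{\left(J,a \right)} = \left(J + a\right) \left(-4 + J\right) = \left(-4 + J\right) \left(J + a\right)$)
$U = 4$ ($U = \left(\left(-6\right)^{2} - -24 - 4 - 6\right) - 46 = \left(36 + 24 - 4 - 6\right) - 46 = 50 - 46 = 4$)
$D{\left(L \right)} = \frac{1}{4}$
$-19571 - D{\left(20 \right)} = -19571 - \frac{1}{4} = - \frac{78285}{4}$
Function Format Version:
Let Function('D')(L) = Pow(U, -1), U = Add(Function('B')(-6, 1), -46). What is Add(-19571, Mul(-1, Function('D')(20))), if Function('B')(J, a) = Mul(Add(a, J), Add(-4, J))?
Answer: Rational(-78285, 4) ≈ -19571.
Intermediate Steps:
Function('B')(J, a) = Mul(Add(-4, J), Add(J, a)) (Function('B')(J, a) = Mul(Add(J, a), Add(-4, J)) = Mul(Add(-4, J), Add(J, a)))
U = 4 (U = Add(Add(Pow(-6, 2), Mul(-4, -6), Mul(-4, 1), Mul(-6, 1)), -46) = Add(Add(36, 24, -4, -6), -46) = Add(50, -46) = 4)
Function('D')(L) = Rational(1, 4) (Function('D')(L) = Pow(4, -1) = Rational(1, 4))
Add(-19571, Mul(-1, Function('D')(20))) = Add(-19571, Mul(-1, Rational(1, 4))) = Add(-19571, Rational(-1, 4)) = Rational(-78285, 4)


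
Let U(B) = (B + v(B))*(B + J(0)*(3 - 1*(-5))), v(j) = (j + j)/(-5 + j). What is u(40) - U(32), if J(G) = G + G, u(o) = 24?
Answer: -29048/27 ≈ -1075.9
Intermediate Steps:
v(j) = 2*j/(-5 + j) (v(j) = (2*j)/(-5 + j) = 2*j/(-5 + j))
J(G) = 2*G
U(B) = B*(B + 2*B/(-5 + B)) (U(B) = (B + 2*B/(-5 + B))*(B + (2*0)*(3 - 1*(-5))) = (B + 2*B/(-5 + B))*(B + 0*(3 + 5)) = (B + 2*B/(-5 + B))*(B + 0*8) = (B + 2*B/(-5 + B))*(B + 0) = (B + 2*B/(-5 + B))*B = B*(B + 2*B/(-5 + B)))
u(40) - U(32) = 24 - 32**2*(-3 + 32)/(-5 + 32) = 24 - 1024*29/27 = 24 - 1*29696/27 = 24 - 29696/27 = -29048/27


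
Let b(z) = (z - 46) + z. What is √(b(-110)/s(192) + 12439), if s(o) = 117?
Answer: √18916261/39 ≈ 111.52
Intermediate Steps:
b(z) = -46 + 2*z (b(z) = (-46 + z) + z = -46 + 2*z)
√(b(-110)/s(192) + 12439) = √((-46 + 2*(-110))/117 + 12439) = √((-46 - 220)*(1/117) + 12439) = √(-266*1/117 + 12439) = √(-266/117 + 12439) = √(1455097/117) = √18916261/39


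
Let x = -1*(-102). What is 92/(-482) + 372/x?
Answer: 14160/4097 ≈ 3.4562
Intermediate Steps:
x = 102
92/(-482) + 372/x = 92/(-482) + 372/102 = 92*(-1/482) + 372*(1/102) = -46/241 + 62/17 = 14160/4097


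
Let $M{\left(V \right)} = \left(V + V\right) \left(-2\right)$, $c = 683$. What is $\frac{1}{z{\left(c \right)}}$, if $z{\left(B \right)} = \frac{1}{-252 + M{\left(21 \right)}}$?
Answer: $-336$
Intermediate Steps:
$M{\left(V \right)} = - 4 V$ ($M{\left(V \right)} = 2 V \left(-2\right) = - 4 V$)
$z{\left(B \right)} = - \frac{1}{336}$ ($z{\left(B \right)} = \frac{1}{-252 - 84} = \frac{1}{-336} = - \frac{1}{336}$)
$\frac{1}{z{\left(c \right)}} = \frac{1}{- \frac{1}{336}} = -336$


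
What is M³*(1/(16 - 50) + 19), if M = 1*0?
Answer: 0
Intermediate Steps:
M = 0
M³*(1/(16 - 50) + 19) = 0³*(1/(16 - 50) + 19) = 0*(1/(-34) + 19) = 0*(-1/34 + 19) = 0*(645/34) = 0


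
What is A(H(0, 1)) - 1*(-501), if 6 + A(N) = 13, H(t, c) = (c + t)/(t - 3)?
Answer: 508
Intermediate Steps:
H(t, c) = (c + t)/(-3 + t)
A(N) = 7 (A(N) = -6 + 13 = 7)
A(H(0, 1)) - 1*(-501) = 7 - 1*(-501) = 7 + 501 = 508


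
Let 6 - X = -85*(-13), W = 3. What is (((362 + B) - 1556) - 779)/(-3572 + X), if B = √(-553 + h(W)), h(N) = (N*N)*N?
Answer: 1973/4671 - I*√526/4671 ≈ 0.42239 - 0.00491*I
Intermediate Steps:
h(N) = N³ (h(N) = N²*N = N³)
X = -1099 (X = 6 - (-85)*(-13) = 6 - 1*1105 = 6 - 1105 = -1099)
B = I*√526 (B = √(-553 + 3³) = √(-553 + 27) = √(-526) = I*√526 ≈ 22.935*I)
(((362 + B) - 1556) - 779)/(-3572 + X) = (((362 + I*√526) - 1556) - 779)/(-3572 - 1099) = ((-1194 + I*√526) - 779)/(-4671) = (-1973 + I*√526)*(-1/4671) = 1973/4671 - I*√526/4671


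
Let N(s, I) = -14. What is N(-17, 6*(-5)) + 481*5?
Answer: 2391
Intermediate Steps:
N(-17, 6*(-5)) + 481*5 = -14 + 481*5 = -14 + 2405 = 2391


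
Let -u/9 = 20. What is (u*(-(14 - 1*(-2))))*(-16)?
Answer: -46080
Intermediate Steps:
u = -180 (u = -9*20 = -180)
(u*(-(14 - 1*(-2))))*(-16) = -(-180)*(14 - 1*(-2))*(-16) = -(-180)*(14 + 2)*(-16) = -(-180)*16*(-16) = -180*(-16)*(-16) = 2880*(-16) = -46080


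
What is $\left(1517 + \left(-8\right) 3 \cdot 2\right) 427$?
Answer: $627263$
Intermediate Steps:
$\left(1517 + \left(-8\right) 3 \cdot 2\right) 427 = \left(1517 - 48\right) 427 = 1469 \cdot 427 = 627263$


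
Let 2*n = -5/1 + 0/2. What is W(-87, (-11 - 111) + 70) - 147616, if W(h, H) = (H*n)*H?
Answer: -154376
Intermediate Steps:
n = -5/2 (n = (-5/1 + 0/2)/2 = (-5*1 + 0*(½))/2 = (-5 + 0)/2 = (½)*(-5) = -5/2 ≈ -2.5000)
W(h, H) = -5*H²/2 (W(h, H) = (H*(-5/2))*H = (-5*H/2)*H = -5*H²/2)
W(-87, (-11 - 111) + 70) - 147616 = -5*((-11 - 111) + 70)²/2 - 147616 = -5*(-122 + 70)²/2 - 147616 = -5/2*(-52)² - 147616 = -5/2*2704 - 147616 = -6760 - 147616 = -154376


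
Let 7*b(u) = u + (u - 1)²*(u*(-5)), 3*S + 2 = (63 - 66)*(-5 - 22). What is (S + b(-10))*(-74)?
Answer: -1381802/21 ≈ -65800.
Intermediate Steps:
S = 79/3 (S = -⅔ + ((63 - 66)*(-5 - 22))/3 = -⅔ + (-3*(-27))/3 = -⅔ + (⅓)*81 = -⅔ + 27 = 79/3 ≈ 26.333)
b(u) = u/7 - 5*u*(-1 + u)²/7 (b(u) = (u + (u - 1)²*(u*(-5)))/7 = (u + (-1 + u)²*(-5*u))/7 = (u - 5*u*(-1 + u)²)/7 = u/7 - 5*u*(-1 + u)²/7)
(S + b(-10))*(-74) = (79/3 - ⅐*(-10)*(-1 + 5*(-1 - 10)²))*(-74) = (79/3 - ⅐*(-10)*(-1 + 5*(-11)²))*(-74) = (79/3 - ⅐*(-10)*(-1 + 5*121))*(-74) = (79/3 - ⅐*(-10)*(-1 + 605))*(-74) = (79/3 - ⅐*(-10)*604)*(-74) = (79/3 + 6040/7)*(-74) = (18673/21)*(-74) = -1381802/21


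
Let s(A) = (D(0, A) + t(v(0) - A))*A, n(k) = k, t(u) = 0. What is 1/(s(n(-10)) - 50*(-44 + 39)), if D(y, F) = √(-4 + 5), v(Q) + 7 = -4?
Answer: 1/240 ≈ 0.0041667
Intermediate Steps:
v(Q) = -11 (v(Q) = -7 - 4 = -11)
D(y, F) = 1 (D(y, F) = √1 = 1)
s(A) = A (s(A) = (1 + 0)*A = 1*A = A)
1/(s(n(-10)) - 50*(-44 + 39)) = 1/(-10 - 50*(-44 + 39)) = 1/(-10 - 50*(-5)) = 1/(-10 + 250) = 1/240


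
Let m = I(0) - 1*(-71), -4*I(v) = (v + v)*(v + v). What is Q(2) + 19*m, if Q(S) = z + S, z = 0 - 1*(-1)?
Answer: 1352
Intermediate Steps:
I(v) = -v² (I(v) = -(v + v)*(v + v)/4 = -2*v*2*v/4 = -v²)
z = 1 (z = 0 + 1 = 1)
Q(S) = 1 + S
m = 71 (m = -1*0² - 1*(-71) = -1*0 + 71 = 0 + 71 = 71)
Q(2) + 19*m = (1 + 2) + 19*71 = 3 + 1349 = 1352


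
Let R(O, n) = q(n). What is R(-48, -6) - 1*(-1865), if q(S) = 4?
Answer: 1869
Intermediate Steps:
R(O, n) = 4
R(-48, -6) - 1*(-1865) = 4 - 1*(-1865) = 4 + 1865 = 1869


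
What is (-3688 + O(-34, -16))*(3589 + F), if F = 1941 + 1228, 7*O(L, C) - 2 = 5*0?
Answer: -174451012/7 ≈ -2.4922e+7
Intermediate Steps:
O(L, C) = 2/7 (O(L, C) = 2/7 + (5*0)/7 = 2/7 + (⅐)*0 = 2/7 + 0 = 2/7)
F = 3169
(-3688 + O(-34, -16))*(3589 + F) = (-3688 + 2/7)*(3589 + 3169) = -25814/7*6758 = -174451012/7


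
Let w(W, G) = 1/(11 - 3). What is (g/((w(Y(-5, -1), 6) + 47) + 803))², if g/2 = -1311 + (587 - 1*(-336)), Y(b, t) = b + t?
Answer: 38539264/46253601 ≈ 0.83322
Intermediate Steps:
w(W, G) = ⅛ (w(W, G) = 1/8 = ⅛)
g = -776 (g = 2*(-1311 + (587 - 1*(-336))) = 2*(-1311 + (587 + 336)) = 2*(-1311 + 923) = 2*(-388) = -776)
(g/((w(Y(-5, -1), 6) + 47) + 803))² = (-776/((⅛ + 47) + 803))² = (-776/(377/8 + 803))² = (-776/6801/8)² = (-776*8/6801)² = (-6208/6801)² = 38539264/46253601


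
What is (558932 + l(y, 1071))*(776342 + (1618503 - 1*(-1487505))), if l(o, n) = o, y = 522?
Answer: 2171996236900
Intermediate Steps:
(558932 + l(y, 1071))*(776342 + (1618503 - 1*(-1487505))) = (558932 + 522)*(776342 + (1618503 - 1*(-1487505))) = 559454*(776342 + (1618503 + 1487505)) = 559454*(776342 + 3106008) = 559454*3882350 = 2171996236900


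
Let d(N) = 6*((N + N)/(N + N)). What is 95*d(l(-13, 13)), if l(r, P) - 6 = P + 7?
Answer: 570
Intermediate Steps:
l(r, P) = 13 + P (l(r, P) = 6 + (P + 7) = 6 + (7 + P) = 13 + P)
d(N) = 6 (d(N) = 6*((2*N)/((2*N))) = 6*((2*N)*(1/(2*N))) = 6*1 = 6)
95*d(l(-13, 13)) = 95*6 = 570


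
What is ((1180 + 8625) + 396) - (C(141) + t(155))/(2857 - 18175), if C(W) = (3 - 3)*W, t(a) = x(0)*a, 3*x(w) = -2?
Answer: 234388222/22977 ≈ 10201.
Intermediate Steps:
x(w) = -2/3 (x(w) = (1/3)*(-2) = -2/3)
t(a) = -2*a/3
C(W) = 0 (C(W) = 0*W = 0)
((1180 + 8625) + 396) - (C(141) + t(155))/(2857 - 18175) = ((1180 + 8625) + 396) - (0 - 2/3*155)/(2857 - 18175) = (9805 + 396) - (0 - 310/3)/(-15318) = 10201 - (-310)*(-1)/(3*15318) = 10201 - 1*155/22977 = 10201 - 155/22977 = 234388222/22977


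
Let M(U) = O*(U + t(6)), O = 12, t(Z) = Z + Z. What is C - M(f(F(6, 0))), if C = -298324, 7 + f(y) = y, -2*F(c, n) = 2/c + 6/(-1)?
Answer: -298418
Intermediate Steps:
t(Z) = 2*Z
F(c, n) = 3 - 1/c (F(c, n) = -(2/c + 6/(-1))/2 = -(2/c + 6*(-1))/2 = -(2/c - 6)/2 = -(-6 + 2/c)/2 = 3 - 1/c)
f(y) = -7 + y
M(U) = 144 + 12*U (M(U) = 12*(U + 2*6) = 12*(U + 12) = 12*(12 + U) = 144 + 12*U)
C - M(f(F(6, 0))) = -298324 - (144 + 12*(-7 + (3 - 1/6))) = -298324 - (144 + 12*(-7 + (3 - 1*⅙))) = -298324 - (144 + 12*(-7 + (3 - ⅙))) = -298324 - (144 + 12*(-7 + 17/6)) = -298324 - (144 + 12*(-25/6)) = -298324 - (144 - 50) = -298324 - 1*94 = -298324 - 94 = -298418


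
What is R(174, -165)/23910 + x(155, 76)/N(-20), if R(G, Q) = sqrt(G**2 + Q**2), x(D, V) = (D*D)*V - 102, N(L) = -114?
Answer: -912899/57 + sqrt(6389)/7970 ≈ -16016.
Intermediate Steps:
x(D, V) = -102 + V*D**2 (x(D, V) = D**2*V - 102 = V*D**2 - 102 = -102 + V*D**2)
R(174, -165)/23910 + x(155, 76)/N(-20) = sqrt(174**2 + (-165)**2)/23910 + (-102 + 76*155**2)/(-114) = sqrt(30276 + 27225)*(1/23910) + (-102 + 76*24025)*(-1/114) = sqrt(57501)*(1/23910) + (-102 + 1825900)*(-1/114) = (3*sqrt(6389))*(1/23910) + 1825798*(-1/114) = sqrt(6389)/7970 - 912899/57 = -912899/57 + sqrt(6389)/7970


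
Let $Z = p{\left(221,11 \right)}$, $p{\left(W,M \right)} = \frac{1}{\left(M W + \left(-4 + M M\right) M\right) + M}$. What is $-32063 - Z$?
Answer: $- \frac{119562928}{3729} \approx -32063.0$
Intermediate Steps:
$p{\left(W,M \right)} = \frac{1}{M + M W + M \left(-4 + M^{2}\right)}$ ($p{\left(W,M \right)} = \frac{1}{\left(M W + \left(-4 + M^{2}\right) M\right) + M} = \frac{1}{\left(M W + M \left(-4 + M^{2}\right)\right) + M} = \frac{1}{M + M W + M \left(-4 + M^{2}\right)}$)
$Z = \frac{1}{3729}$ ($Z = \frac{1}{11 \left(-3 + 221 + 11^{2}\right)} = \frac{1}{11 \left(-3 + 221 + 121\right)} = \frac{1}{11 \cdot 339} = \frac{1}{11} \cdot \frac{1}{339} = \frac{1}{3729} \approx 0.00026817$)
$-32063 - Z = -32063 - \frac{1}{3729} = - \frac{119562928}{3729}$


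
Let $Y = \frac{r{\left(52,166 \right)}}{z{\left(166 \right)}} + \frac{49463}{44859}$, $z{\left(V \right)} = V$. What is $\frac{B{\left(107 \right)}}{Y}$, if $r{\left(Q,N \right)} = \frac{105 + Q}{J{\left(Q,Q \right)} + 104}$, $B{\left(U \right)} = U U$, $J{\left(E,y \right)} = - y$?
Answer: $\frac{4433314844712}{434007479} \approx 10215.0$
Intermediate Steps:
$B{\left(U \right)} = U^{2}$
$r{\left(Q,N \right)} = \frac{105 + Q}{104 - Q}$ ($r{\left(Q,N \right)} = \frac{105 + Q}{- Q + 104} = \frac{105 + Q}{104 - Q}$)
$Y = \frac{434007479}{387222888}$ ($Y = \frac{\frac{1}{-104 + 52} \left(-105 - 52\right)}{166} + \frac{49463}{44859} = \frac{-105 - 52}{-52} \cdot \frac{1}{166} + 49463 \cdot \frac{1}{44859} = \left(- \frac{1}{52}\right) \left(-157\right) \frac{1}{166} + \frac{49463}{44859} = \frac{157}{52} \cdot \frac{1}{166} + \frac{49463}{44859} = \frac{157}{8632} + \frac{49463}{44859} = \frac{434007479}{387222888} \approx 1.1208$)
$\frac{B{\left(107 \right)}}{Y} = \frac{107^{2}}{\frac{434007479}{387222888}} = 11449 \cdot \frac{387222888}{434007479} = \frac{4433314844712}{434007479}$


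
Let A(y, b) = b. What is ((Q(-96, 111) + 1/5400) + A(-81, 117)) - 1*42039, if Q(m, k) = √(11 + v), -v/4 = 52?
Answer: -226378799/5400 + I*√197 ≈ -41922.0 + 14.036*I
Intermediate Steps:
v = -208 (v = -4*52 = -208)
Q(m, k) = I*√197 (Q(m, k) = √(11 - 208) = √(-197) = I*√197)
((Q(-96, 111) + 1/5400) + A(-81, 117)) - 1*42039 = ((I*√197 + 1/5400) + 117) - 1*42039 = ((I*√197 + 1/5400) + 117) - 42039 = ((1/5400 + I*√197) + 117) - 42039 = (631801/5400 + I*√197) - 42039 = -226378799/5400 + I*√197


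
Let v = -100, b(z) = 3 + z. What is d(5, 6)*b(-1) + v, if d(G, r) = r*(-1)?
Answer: -112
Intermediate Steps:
d(G, r) = -r
d(5, 6)*b(-1) + v = (-1*6)*(3 - 1) - 100 = -6*2 - 100 = -12 - 100 = -112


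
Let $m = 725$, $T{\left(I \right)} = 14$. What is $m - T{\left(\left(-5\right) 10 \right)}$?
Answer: $711$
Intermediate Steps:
$m - T{\left(\left(-5\right) 10 \right)} = 725 - 14 = 711$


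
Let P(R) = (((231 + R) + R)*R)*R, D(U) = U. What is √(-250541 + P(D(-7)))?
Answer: 2*I*√59977 ≈ 489.8*I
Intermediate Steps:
P(R) = R²*(231 + 2*R) (P(R) = ((231 + 2*R)*R)*R = (R*(231 + 2*R))*R = R²*(231 + 2*R))
√(-250541 + P(D(-7))) = √(-250541 + (-7)²*(231 + 2*(-7))) = √(-250541 + 49*(231 - 14)) = √(-250541 + 49*217) = √(-250541 + 10633) = √(-239908) = 2*I*√59977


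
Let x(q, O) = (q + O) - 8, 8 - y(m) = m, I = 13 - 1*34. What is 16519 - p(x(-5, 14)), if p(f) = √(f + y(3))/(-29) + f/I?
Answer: 346900/21 + √6/29 ≈ 16519.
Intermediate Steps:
I = -21 (I = 13 - 34 = -21)
y(m) = 8 - m
x(q, O) = -8 + O + q (x(q, O) = (O + q) - 8 = -8 + O + q)
p(f) = -f/21 - √(5 + f)/29 (p(f) = √(f + (8 - 1*3))/(-29) + f/(-21) = √(f + (8 - 3))*(-1/29) + f*(-1/21) = √(f + 5)*(-1/29) - f/21 = √(5 + f)*(-1/29) - f/21 = -√(5 + f)/29 - f/21 = -f/21 - √(5 + f)/29)
16519 - p(x(-5, 14)) = 16519 - (-(-8 + 14 - 5)/21 - √(5 + (-8 + 14 - 5))/29) = 16519 - (-1/21*1 - √(5 + 1)/29) = 16519 - (-1/21 - √6/29) = 16519 + (1/21 + √6/29) = 346900/21 + √6/29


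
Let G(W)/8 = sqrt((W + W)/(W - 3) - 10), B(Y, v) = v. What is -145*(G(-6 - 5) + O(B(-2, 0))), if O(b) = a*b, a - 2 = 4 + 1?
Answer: -1160*I*sqrt(413)/7 ≈ -3367.7*I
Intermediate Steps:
a = 7 (a = 2 + (4 + 1) = 2 + 5 = 7)
G(W) = 8*sqrt(-10 + 2*W/(-3 + W)) (G(W) = 8*sqrt((W + W)/(W - 3) - 10) = 8*sqrt((2*W)/(-3 + W) - 10) = 8*sqrt(2*W/(-3 + W) - 10) = 8*sqrt(-10 + 2*W/(-3 + W)))
O(b) = 7*b
-145*(G(-6 - 5) + O(B(-2, 0))) = -145*(8*sqrt(2)*sqrt((15 - 4*(-6 - 5))/(-3 + (-6 - 5))) + 7*0) = -145*(8*sqrt(2)*sqrt((15 - 4*(-11))/(-3 - 11)) + 0) = -145*(8*sqrt(2)*sqrt((15 + 44)/(-14)) + 0) = -145*(8*sqrt(2)*sqrt(-1/14*59) + 0) = -145*(8*sqrt(2)*sqrt(-59/14) + 0) = -145*(8*sqrt(2)*(I*sqrt(826)/14) + 0) = -145*(8*I*sqrt(413)/7 + 0) = -1160*I*sqrt(413)/7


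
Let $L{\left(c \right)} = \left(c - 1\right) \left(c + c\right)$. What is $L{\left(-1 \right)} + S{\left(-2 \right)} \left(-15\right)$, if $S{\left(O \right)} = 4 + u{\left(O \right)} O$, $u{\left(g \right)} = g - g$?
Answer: $-56$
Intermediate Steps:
$u{\left(g \right)} = 0$
$S{\left(O \right)} = 4$ ($S{\left(O \right)} = 4 + 0 O = 4 + 0 = 4$)
$L{\left(c \right)} = 2 c \left(-1 + c\right)$ ($L{\left(c \right)} = \left(-1 + c\right) 2 c = 2 c \left(-1 + c\right)$)
$L{\left(-1 \right)} + S{\left(-2 \right)} \left(-15\right) = 2 \left(-1\right) \left(-1 - 1\right) + 4 \left(-15\right) = 2 \left(-1\right) \left(-2\right) - 60 = 4 - 60 = -56$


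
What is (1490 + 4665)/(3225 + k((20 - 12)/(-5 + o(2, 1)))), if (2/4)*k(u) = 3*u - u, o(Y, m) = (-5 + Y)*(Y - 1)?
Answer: 6155/3221 ≈ 1.9109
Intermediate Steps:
o(Y, m) = (-1 + Y)*(-5 + Y) (o(Y, m) = (-5 + Y)*(-1 + Y) = (-1 + Y)*(-5 + Y))
k(u) = 4*u (k(u) = 2*(3*u - u) = 2*(2*u) = 4*u)
(1490 + 4665)/(3225 + k((20 - 12)/(-5 + o(2, 1)))) = (1490 + 4665)/(3225 + 4*((20 - 12)/(-5 + (5 + 2² - 6*2)))) = 6155/(3225 + 4*(8/(-5 + (5 + 4 - 12)))) = 6155/(3225 + 4*(8/(-5 - 3))) = 6155/(3225 + 4*(8/(-8))) = 6155/(3225 + 4*(8*(-⅛))) = 6155/(3225 + 4*(-1)) = 6155/(3225 - 4) = 6155/3221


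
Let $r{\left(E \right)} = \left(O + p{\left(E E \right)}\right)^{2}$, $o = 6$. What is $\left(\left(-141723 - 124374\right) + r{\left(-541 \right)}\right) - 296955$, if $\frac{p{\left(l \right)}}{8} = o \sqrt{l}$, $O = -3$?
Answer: $673618173$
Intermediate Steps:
$p{\left(l \right)} = 48 \sqrt{l}$ ($p{\left(l \right)} = 8 \cdot 6 \sqrt{l} = 48 \sqrt{l}$)
$r{\left(E \right)} = \left(-3 + 48 \sqrt{E^{2}}\right)^{2}$ ($r{\left(E \right)} = \left(-3 + 48 \sqrt{E E}\right)^{2} = \left(-3 + 48 \sqrt{E^{2}}\right)^{2}$)
$\left(\left(-141723 - 124374\right) + r{\left(-541 \right)}\right) - 296955 = \left(\left(-141723 - 124374\right) + 9 \left(-1 + 16 \sqrt{\left(-541\right)^{2}}\right)^{2}\right) - 296955 = \left(-266097 + 9 \left(-1 + 16 \sqrt{292681}\right)^{2}\right) - 296955 = \left(-266097 + 9 \left(-1 + 16 \cdot 541\right)^{2}\right) - 296955 = \left(-266097 + 9 \left(-1 + 8656\right)^{2}\right) - 296955 = \left(-266097 + 9 \cdot 8655^{2}\right) - 296955 = \left(-266097 + 9 \cdot 74909025\right) - 296955 = \left(-266097 + 674181225\right) - 296955 = 673915128 - 296955 = 673618173$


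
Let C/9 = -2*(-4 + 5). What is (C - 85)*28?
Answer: -2884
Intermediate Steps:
C = -18 (C = 9*(-2*(-4 + 5)) = 9*(-2*1) = 9*(-2) = -18)
(C - 85)*28 = (-18 - 85)*28 = -103*28 = -2884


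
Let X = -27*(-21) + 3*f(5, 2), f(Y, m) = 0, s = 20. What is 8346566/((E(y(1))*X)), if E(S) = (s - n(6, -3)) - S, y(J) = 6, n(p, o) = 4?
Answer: 4173283/2835 ≈ 1472.1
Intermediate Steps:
X = 567 (X = -27*(-21) + 3*0 = 567 + 0 = 567)
E(S) = 16 - S (E(S) = (20 - 1*4) - S = (20 - 4) - S = 16 - S)
8346566/((E(y(1))*X)) = 8346566/(((16 - 1*6)*567)) = 8346566/(((16 - 6)*567)) = 8346566/((10*567)) = 8346566/5670 = 8346566*(1/5670) = 4173283/2835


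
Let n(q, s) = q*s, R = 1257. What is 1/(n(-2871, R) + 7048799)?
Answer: 1/3439952 ≈ 2.9070e-7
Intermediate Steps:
1/(n(-2871, R) + 7048799) = 1/(-2871*1257 + 7048799) = 1/(-3608847 + 7048799) = 1/3439952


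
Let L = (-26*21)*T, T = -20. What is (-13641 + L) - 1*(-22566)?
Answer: 19845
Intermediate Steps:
L = 10920 (L = -26*21*(-20) = -546*(-20) = 10920)
(-13641 + L) - 1*(-22566) = (-13641 + 10920) - 1*(-22566) = -2721 + 22566 = 19845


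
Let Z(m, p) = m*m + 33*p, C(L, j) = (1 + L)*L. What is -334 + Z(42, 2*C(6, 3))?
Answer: 4202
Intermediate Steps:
C(L, j) = L*(1 + L)
Z(m, p) = m² + 33*p
-334 + Z(42, 2*C(6, 3)) = -334 + (42² + 33*(2*(6*(1 + 6)))) = -334 + (1764 + 33*(2*(6*7))) = -334 + (1764 + 33*(2*42)) = -334 + (1764 + 33*84) = -334 + (1764 + 2772) = -334 + 4536 = 4202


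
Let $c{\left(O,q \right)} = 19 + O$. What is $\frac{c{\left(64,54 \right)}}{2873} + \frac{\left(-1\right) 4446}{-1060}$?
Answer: $\frac{6430669}{1522690} \approx 4.2232$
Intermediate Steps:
$\frac{c{\left(64,54 \right)}}{2873} + \frac{\left(-1\right) 4446}{-1060} = \frac{19 + 64}{2873} + \frac{\left(-1\right) 4446}{-1060} = 83 \cdot \frac{1}{2873} - - \frac{2223}{530} = \frac{83}{2873} + \frac{2223}{530} = \frac{6430669}{1522690}$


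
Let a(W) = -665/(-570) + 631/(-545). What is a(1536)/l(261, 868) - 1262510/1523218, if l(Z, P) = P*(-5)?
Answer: -8958666795661/10808602606200 ≈ -0.82885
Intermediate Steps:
l(Z, P) = -5*P
a(W) = 29/3270 (a(W) = -665*(-1/570) + 631*(-1/545) = 7/6 - 631/545 = 29/3270)
a(1536)/l(261, 868) - 1262510/1523218 = 29/(3270*((-5*868))) - 1262510/1523218 = (29/3270)/(-4340) - 1262510*1/1523218 = (29/3270)*(-1/4340) - 631255/761609 = -29/14191800 - 631255/761609 = -8958666795661/10808602606200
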